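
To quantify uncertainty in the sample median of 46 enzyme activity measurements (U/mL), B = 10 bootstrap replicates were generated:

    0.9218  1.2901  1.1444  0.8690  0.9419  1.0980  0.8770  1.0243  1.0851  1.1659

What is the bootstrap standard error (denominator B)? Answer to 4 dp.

SE* = 0.1320

Bootstrap SE is the standard deviation of the 10 replicate medians.
Mean of replicates: (0.9218 + 1.2901 + 1.1444 + 0.8690 + 0.9419 + 1.0980 + 0.8770 + 1.0243 + 1.0851 + 1.1659) / 10 = 10.41750 / 10 = 1.04175
Sum of squared deviations: (−0.11995)² + (+0.24835)² + (+0.10265)² + (−0.17275)² + (−0.09985)² + (+0.05625)² + (−0.16475)² + (−0.01745)² + (+0.04335)² + (+0.12415)² = 0.17432
Variance = 0.17432 / 10 = 0.01743
SE* = √0.01743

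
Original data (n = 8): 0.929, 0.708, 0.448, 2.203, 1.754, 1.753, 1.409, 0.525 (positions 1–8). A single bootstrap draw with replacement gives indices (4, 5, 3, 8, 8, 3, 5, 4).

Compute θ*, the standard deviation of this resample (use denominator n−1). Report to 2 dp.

Resample values: 2.203, 1.754, 0.448, 0.525, 0.525, 0.448, 1.754, 2.203.
Mean = 1.2325; sum of squared deviations = 4.6597
s² = 4.6597 / 7 = 0.6657
s = √0.6657 = 0.82

θ* = 0.82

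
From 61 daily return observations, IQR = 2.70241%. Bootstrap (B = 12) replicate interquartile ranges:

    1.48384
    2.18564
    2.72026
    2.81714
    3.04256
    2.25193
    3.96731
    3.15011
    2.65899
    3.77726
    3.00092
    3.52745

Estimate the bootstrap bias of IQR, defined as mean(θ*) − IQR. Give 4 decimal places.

mean(θ*) = (1.48384 + 2.18564 + 2.72026 + 2.81714 + 3.04256 + 2.25193 + 3.96731 + 3.15011 + 2.65899 + 3.77726 + 3.00092 + 3.52745) / 12 = 2.88195
bias = 2.88195 − 2.70241

bias = +0.1795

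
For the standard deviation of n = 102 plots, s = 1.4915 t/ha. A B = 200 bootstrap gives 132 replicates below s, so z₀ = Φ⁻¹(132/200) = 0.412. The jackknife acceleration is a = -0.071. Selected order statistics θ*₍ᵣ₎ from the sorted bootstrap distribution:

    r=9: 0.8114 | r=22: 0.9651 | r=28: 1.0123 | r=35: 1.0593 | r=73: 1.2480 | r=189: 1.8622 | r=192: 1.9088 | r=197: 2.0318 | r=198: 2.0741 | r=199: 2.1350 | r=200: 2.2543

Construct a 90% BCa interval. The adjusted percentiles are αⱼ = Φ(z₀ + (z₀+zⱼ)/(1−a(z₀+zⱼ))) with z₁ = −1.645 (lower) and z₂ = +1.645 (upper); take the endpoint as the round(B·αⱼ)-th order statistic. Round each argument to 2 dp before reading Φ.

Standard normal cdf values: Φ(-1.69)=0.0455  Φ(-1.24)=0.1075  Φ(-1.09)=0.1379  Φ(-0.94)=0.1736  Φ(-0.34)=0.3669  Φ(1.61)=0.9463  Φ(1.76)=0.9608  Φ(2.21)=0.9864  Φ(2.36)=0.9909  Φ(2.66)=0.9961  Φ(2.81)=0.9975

Lower: z₀ + z₁ = 0.412 + (-1.645) = -1.233; 1 − a(z₀+z₁) = 1 − (-0.071)(-1.233) = 0.9125; argument = 0.412 + (-1.233)/0.9125 = -0.9393 → -0.94.
α₁ = Φ(-0.94) = 0.1736; rank = round(200 × 0.1736) = 35; θ*₍35₎ = 1.0593.
Upper: z₀ + z₂ = 2.057; 1 − a(z₀+z₂) = 1.1460; argument = 2.2069 → 2.21; α₂ = 0.9864; rank = 197; θ*₍197₎ = 2.0318.

(1.0593, 2.0318)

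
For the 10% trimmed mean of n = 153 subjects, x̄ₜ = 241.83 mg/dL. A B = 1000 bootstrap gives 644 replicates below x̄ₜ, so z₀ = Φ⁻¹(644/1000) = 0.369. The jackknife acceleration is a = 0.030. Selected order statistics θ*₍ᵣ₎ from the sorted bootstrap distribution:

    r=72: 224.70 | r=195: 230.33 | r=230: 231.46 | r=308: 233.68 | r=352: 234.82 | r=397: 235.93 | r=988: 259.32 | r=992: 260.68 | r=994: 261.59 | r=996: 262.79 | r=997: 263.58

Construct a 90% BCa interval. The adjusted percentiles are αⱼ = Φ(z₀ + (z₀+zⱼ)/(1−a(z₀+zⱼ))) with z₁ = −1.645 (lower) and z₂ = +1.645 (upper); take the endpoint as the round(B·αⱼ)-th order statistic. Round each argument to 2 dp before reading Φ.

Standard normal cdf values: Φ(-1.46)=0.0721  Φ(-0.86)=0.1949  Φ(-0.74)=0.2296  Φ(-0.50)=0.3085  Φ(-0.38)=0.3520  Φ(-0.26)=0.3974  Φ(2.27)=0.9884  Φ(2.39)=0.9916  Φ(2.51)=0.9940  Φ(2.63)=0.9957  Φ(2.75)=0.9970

Lower: z₀ + z₁ = 0.369 + (-1.645) = -1.276; 1 − a(z₀+z₁) = 1 − (0.030)(-1.276) = 1.0383; argument = 0.369 + (-1.276)/1.0383 = -0.8600 → -0.86.
α₁ = Φ(-0.86) = 0.1949; rank = round(1000 × 0.1949) = 195; θ*₍195₎ = 230.33.
Upper: z₀ + z₂ = 2.014; 1 − a(z₀+z₂) = 0.9396; argument = 2.5125 → 2.51; α₂ = 0.9940; rank = 994; θ*₍994₎ = 261.59.

(230.33, 261.59)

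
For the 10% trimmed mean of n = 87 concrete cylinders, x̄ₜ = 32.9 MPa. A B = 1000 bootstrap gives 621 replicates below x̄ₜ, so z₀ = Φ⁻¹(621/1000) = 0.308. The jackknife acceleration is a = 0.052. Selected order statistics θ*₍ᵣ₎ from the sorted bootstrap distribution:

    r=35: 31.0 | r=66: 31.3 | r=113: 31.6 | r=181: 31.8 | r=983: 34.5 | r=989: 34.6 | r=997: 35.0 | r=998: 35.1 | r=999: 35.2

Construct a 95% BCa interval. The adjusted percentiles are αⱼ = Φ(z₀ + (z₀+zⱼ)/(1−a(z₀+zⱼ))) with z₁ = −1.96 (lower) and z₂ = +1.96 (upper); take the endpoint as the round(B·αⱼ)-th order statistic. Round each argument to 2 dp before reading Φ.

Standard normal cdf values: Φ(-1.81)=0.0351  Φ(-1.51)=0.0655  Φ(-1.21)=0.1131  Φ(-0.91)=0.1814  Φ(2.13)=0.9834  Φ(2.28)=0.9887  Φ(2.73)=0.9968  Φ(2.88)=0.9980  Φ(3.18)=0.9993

(31.6, 35.1)

Lower: z₀ + z₁ = 0.308 + (-1.960) = -1.652; 1 − a(z₀+z₁) = 1 − (0.052)(-1.652) = 1.0859; argument = 0.308 + (-1.652)/1.0859 = -1.2133 → -1.21.
α₁ = Φ(-1.21) = 0.1131; rank = round(1000 × 0.1131) = 113; θ*₍113₎ = 31.6.
Upper: z₀ + z₂ = 2.268; 1 − a(z₀+z₂) = 0.8821; argument = 2.8792 → 2.88; α₂ = 0.9980; rank = 998; θ*₍998₎ = 35.1.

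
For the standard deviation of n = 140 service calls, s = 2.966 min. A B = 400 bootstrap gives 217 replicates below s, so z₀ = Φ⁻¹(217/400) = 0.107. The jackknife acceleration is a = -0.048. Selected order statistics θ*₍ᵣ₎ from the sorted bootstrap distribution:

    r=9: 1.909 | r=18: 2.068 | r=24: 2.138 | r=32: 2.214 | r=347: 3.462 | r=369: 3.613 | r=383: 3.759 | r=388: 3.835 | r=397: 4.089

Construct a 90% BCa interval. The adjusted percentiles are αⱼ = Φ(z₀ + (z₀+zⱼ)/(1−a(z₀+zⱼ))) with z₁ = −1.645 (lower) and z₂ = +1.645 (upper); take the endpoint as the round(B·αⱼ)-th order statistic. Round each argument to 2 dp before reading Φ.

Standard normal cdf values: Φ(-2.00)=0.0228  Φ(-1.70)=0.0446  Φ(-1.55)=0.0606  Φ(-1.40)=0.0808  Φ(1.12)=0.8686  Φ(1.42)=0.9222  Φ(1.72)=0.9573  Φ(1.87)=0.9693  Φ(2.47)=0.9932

Lower: z₀ + z₁ = 0.107 + (-1.645) = -1.538; 1 − a(z₀+z₁) = 1 − (-0.048)(-1.538) = 0.9262; argument = 0.107 + (-1.538)/0.9262 = -1.5536 → -1.55.
α₁ = Φ(-1.55) = 0.0606; rank = round(400 × 0.0606) = 24; θ*₍24₎ = 2.138.
Upper: z₀ + z₂ = 1.752; 1 − a(z₀+z₂) = 1.0841; argument = 1.7231 → 1.72; α₂ = 0.9573; rank = 383; θ*₍383₎ = 3.759.

(2.138, 3.759)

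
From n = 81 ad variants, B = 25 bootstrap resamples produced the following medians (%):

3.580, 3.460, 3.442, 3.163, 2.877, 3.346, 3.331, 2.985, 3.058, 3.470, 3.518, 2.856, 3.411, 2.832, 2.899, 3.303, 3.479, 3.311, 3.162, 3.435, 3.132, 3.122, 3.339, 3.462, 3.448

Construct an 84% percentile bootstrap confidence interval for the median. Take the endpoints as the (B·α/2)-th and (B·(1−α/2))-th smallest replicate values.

(2.856, 3.479)

Sorted replicates: 2.832, 2.856, 2.877, 2.899, 2.985, 3.058, 3.122, 3.132, 3.162, 3.163, 3.303, 3.311, 3.331, 3.339, 3.346, 3.411, 3.435, 3.442, 3.448, 3.460, 3.462, 3.470, 3.479, 3.518, 3.580
α = 0.16; lower rank = 25 × 0.080 = 2; upper rank = 25 × 0.920 = 23.
The 2nd smallest replicate is 2.856; the 23rd is 3.479.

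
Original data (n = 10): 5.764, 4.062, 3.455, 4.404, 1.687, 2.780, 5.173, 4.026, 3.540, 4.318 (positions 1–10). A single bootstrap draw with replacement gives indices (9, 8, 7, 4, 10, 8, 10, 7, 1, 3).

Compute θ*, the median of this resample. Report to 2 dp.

θ* = 4.32

Resample values: 3.540, 4.026, 5.173, 4.404, 4.318, 4.026, 4.318, 5.173, 5.764, 3.455.
Sorted: 3.455, 3.540, 4.026, 4.026, 4.318, 4.318, 4.404, 5.173, 5.173, 5.764
Median = average of the two middle values = 4.32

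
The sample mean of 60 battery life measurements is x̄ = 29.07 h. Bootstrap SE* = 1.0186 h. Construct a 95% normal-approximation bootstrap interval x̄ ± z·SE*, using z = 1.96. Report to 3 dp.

(27.074, 31.066)

Margin = 1.96 × 1.0186 = 1.9965
Interval: 29.07 ± 1.9965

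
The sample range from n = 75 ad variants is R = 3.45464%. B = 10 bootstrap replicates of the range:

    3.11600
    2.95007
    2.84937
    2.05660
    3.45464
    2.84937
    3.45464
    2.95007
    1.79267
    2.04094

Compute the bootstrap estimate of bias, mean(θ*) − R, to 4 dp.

bias = −0.7032

mean(θ*) = (3.11600 + 2.95007 + 2.84937 + 2.05660 + 3.45464 + 2.84937 + 3.45464 + 2.95007 + 1.79267 + 2.04094) / 10 = 2.75144
bias = 2.75144 − 3.45464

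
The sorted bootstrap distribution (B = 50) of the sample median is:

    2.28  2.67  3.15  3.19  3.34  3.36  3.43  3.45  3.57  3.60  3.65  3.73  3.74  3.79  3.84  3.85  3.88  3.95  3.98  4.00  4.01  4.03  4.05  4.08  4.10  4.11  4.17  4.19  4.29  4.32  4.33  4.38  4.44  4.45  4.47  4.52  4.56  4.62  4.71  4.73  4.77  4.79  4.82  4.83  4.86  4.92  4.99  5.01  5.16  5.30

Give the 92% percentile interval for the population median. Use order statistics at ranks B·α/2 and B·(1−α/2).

(2.67, 5.01)

α = 0.08; lower rank = 50 × 0.040 = 2; upper rank = 50 × 0.960 = 48.
The 2nd smallest replicate is 2.67; the 48th is 5.01.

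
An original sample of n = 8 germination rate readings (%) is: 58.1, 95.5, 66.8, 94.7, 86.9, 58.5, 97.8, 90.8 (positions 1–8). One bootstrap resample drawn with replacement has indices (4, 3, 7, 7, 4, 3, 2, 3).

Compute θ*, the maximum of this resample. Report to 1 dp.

θ* = 97.8

Resample values: 94.7, 66.8, 97.8, 97.8, 94.7, 66.8, 95.5, 66.8.
Maximum = 97.8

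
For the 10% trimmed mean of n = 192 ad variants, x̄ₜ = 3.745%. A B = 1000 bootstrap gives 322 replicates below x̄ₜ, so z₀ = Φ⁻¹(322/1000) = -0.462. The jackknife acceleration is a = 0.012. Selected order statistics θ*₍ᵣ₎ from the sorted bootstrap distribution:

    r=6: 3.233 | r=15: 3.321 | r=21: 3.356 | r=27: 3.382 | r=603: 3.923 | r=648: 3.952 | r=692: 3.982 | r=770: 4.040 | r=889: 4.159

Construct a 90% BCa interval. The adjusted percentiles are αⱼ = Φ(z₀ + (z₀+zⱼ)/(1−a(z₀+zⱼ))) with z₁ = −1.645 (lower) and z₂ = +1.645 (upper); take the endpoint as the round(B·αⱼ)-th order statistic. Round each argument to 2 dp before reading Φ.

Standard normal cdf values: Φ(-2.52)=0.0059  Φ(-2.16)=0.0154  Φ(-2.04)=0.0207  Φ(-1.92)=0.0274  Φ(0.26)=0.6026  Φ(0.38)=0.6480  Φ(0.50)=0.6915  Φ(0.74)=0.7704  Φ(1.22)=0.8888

Lower: z₀ + z₁ = -0.462 + (-1.645) = -2.107; 1 − a(z₀+z₁) = 1 − (0.012)(-2.107) = 1.0253; argument = -0.462 + (-2.107)/1.0253 = -2.5170 → -2.52.
α₁ = Φ(-2.52) = 0.0059; rank = round(1000 × 0.0059) = 6; θ*₍6₎ = 3.233.
Upper: z₀ + z₂ = 1.183; 1 − a(z₀+z₂) = 0.9858; argument = 0.7380 → 0.74; α₂ = 0.7704; rank = 770; θ*₍770₎ = 4.040.

(3.233, 4.040)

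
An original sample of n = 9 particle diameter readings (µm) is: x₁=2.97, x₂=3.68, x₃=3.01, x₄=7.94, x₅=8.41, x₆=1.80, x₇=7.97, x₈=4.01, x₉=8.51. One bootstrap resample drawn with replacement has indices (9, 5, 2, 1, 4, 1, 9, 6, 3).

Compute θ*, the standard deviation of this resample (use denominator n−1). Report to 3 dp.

θ* = 2.920

Resample values: 8.51, 8.41, 3.68, 2.97, 7.94, 2.97, 8.51, 1.80, 3.01.
Mean = 5.3111; sum of squared deviations = 68.2251
s² = 68.2251 / 8 = 8.5281
s = √8.5281 = 2.920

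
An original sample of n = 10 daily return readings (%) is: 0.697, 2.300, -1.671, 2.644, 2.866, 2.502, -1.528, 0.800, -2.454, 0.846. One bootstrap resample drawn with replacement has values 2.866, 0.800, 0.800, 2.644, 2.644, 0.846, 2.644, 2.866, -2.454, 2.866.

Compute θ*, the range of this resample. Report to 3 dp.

θ* = 5.320

Range = 2.866 − -2.454 = 5.320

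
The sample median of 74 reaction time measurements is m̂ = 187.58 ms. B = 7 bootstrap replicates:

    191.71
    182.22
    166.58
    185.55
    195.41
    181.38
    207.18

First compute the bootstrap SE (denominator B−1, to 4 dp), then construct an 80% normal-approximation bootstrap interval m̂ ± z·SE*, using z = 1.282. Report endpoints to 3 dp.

(171.250, 203.910)

Mean of replicates = 187.1471; sum of squared deviations = 973.5047; SE* = √(973.5047/6) = 12.7378
Margin = 1.282 × 12.7378 = 16.3299
Interval: 187.58 ± 16.3299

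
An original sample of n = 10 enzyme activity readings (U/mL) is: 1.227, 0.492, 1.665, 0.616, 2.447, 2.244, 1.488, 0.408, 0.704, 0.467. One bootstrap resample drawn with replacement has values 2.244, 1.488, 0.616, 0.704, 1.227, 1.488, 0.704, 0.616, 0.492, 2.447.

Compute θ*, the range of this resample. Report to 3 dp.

θ* = 1.955

Range = 2.447 − 0.492 = 1.955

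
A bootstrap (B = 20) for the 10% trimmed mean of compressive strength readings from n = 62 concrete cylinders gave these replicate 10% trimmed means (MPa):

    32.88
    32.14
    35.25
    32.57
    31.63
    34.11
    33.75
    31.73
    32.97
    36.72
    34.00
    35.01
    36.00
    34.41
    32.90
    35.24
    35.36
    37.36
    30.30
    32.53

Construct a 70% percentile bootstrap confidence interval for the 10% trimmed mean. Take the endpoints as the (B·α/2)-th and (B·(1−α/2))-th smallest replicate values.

Sorted replicates: 30.30, 31.63, 31.73, 32.14, 32.53, 32.57, 32.88, 32.90, 32.97, 33.75, 34.00, 34.11, 34.41, 35.01, 35.24, 35.25, 35.36, 36.00, 36.72, 37.36
α = 0.30; lower rank = 20 × 0.150 = 3; upper rank = 20 × 0.850 = 17.
The 3rd smallest replicate is 31.73; the 17th is 35.36.

(31.73, 35.36)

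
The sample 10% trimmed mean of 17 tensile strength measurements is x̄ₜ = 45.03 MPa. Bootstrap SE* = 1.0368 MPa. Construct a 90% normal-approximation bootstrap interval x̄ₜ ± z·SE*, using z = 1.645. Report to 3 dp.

(43.324, 46.736)

Margin = 1.645 × 1.0368 = 1.7055
Interval: 45.03 ± 1.7055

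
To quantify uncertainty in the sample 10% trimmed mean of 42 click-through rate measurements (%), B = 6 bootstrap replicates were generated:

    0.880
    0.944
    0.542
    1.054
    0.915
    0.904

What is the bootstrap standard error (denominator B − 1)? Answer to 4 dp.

Bootstrap SE is the standard deviation of the 6 replicate 10% trimmed means.
Mean of replicates: (0.880 + 0.944 + 0.542 + 1.054 + 0.915 + 0.904) / 6 = 5.23900 / 6 = 0.87317
Sum of squared deviations: (+0.00683)² + (+0.07083)² + (−0.33117)² + (+0.18083)² + (+0.04183)² + (+0.03083)² = 0.15014
Variance = 0.15014 / 5 = 0.03003
SE* = √0.03003

SE* = 0.1733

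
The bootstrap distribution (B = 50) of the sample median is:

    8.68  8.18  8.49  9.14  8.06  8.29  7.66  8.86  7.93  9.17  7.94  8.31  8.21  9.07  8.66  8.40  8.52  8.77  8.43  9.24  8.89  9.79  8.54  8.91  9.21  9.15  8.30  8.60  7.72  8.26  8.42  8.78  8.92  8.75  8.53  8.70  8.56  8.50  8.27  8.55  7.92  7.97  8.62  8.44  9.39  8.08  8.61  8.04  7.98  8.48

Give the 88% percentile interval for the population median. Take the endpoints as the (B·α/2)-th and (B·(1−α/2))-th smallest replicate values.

Sorted replicates: 7.66, 7.72, 7.92, 7.93, 7.94, 7.97, 7.98, 8.04, 8.06, 8.08, 8.18, 8.21, 8.26, 8.27, 8.29, 8.30, 8.31, 8.40, 8.42, 8.43, 8.44, 8.48, 8.49, 8.50, 8.52, 8.53, 8.54, 8.55, 8.56, 8.60, 8.61, 8.62, 8.66, 8.68, 8.70, 8.75, 8.77, 8.78, 8.86, 8.89, 8.91, 8.92, 9.07, 9.14, 9.15, 9.17, 9.21, 9.24, 9.39, 9.79
α = 0.12; lower rank = 50 × 0.060 = 3; upper rank = 50 × 0.940 = 47.
The 3rd smallest replicate is 7.92; the 47th is 9.21.

(7.92, 9.21)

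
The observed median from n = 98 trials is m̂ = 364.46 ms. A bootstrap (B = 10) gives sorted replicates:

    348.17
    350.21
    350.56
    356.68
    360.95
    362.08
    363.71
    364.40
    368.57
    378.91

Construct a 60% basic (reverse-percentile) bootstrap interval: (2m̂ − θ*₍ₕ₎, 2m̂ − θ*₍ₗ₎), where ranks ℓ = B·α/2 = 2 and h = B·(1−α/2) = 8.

Percentile endpoints at ranks 2 and 8: θ*₍2₎ = 350.21, θ*₍8₎ = 364.40.
Basic interval reflects these around m̂:
  lower = 2 × 364.46 − 364.40 = 364.52
  upper = 2 × 364.46 − 350.21 = 378.71

(364.52, 378.71)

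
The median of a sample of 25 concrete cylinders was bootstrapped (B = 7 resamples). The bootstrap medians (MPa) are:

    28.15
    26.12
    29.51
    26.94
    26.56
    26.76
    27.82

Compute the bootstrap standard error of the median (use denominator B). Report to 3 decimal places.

SE* = 1.079

Bootstrap SE is the standard deviation of the 7 replicate medians.
Mean of replicates: (28.15 + 26.12 + 29.51 + 26.94 + 26.56 + 26.76 + 27.82) / 7 = 191.8600 / 7 = 27.4086
Sum of squared deviations: (+0.7414)² + (−1.2886)² + (+2.1014)² + (−0.4686)² + (−0.8486)² + (−0.6486)² + (+0.4114)² = 8.1557
Variance = 8.1557 / 7 = 1.1651
SE* = √1.1651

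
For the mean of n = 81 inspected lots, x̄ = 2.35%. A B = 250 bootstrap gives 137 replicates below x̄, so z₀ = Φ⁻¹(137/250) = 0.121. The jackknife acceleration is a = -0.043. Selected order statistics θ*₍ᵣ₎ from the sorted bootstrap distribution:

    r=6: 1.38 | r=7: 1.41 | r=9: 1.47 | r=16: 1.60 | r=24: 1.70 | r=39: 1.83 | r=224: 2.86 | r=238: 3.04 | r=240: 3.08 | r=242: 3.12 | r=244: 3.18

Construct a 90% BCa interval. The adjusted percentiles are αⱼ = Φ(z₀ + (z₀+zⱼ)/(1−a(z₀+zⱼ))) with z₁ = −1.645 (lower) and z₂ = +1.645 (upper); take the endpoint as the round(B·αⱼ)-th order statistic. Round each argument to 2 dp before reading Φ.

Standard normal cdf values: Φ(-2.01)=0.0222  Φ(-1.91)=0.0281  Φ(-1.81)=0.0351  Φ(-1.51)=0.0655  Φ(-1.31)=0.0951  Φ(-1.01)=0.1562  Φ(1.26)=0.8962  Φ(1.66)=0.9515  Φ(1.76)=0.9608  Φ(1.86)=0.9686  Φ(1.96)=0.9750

Lower: z₀ + z₁ = 0.121 + (-1.645) = -1.524; 1 − a(z₀+z₁) = 1 − (-0.043)(-1.524) = 0.9345; argument = 0.121 + (-1.524)/0.9345 = -1.5099 → -1.51.
α₁ = Φ(-1.51) = 0.0655; rank = round(250 × 0.0655) = 16; θ*₍16₎ = 1.60.
Upper: z₀ + z₂ = 1.766; 1 − a(z₀+z₂) = 1.0759; argument = 1.7624 → 1.76; α₂ = 0.9608; rank = 240; θ*₍240₎ = 3.08.

(1.60, 3.08)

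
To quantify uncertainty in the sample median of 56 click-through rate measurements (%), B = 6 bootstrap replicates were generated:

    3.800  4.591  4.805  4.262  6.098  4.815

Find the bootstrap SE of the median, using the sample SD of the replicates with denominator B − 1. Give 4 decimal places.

Bootstrap SE is the standard deviation of the 6 replicate medians.
Mean of replicates: (3.800 + 4.591 + 4.805 + 4.262 + 6.098 + 4.815) / 6 = 28.37100 / 6 = 4.72850
Sum of squared deviations: (−0.92850)² + (−0.13750)² + (+0.07650)² + (−0.46650)² + (+1.36950)² + (+0.08650)² = 2.98751
Variance = 2.98751 / 5 = 0.59750
SE* = √0.59750

SE* = 0.7730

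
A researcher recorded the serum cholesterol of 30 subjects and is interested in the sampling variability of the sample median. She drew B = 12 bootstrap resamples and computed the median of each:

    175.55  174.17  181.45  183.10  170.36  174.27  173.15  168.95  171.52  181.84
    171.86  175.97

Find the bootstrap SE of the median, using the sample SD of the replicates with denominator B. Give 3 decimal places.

SE* = 4.468

Bootstrap SE is the standard deviation of the 12 replicate medians.
Mean of replicates: (175.55 + 174.17 + 181.45 + 183.10 + 170.36 + 174.27 + 173.15 + 168.95 + 171.52 + 181.84 + 171.86 + 175.97) / 12 = 2102.1900 / 12 = 175.1825
Sum of squared deviations: (+0.3675)² + (−1.0125)² + (+6.2675)² + (+7.9175)² + (−4.8225)² + (−0.9125)² + (−2.0325)² + (−6.2325)² + (−3.6625)² + (+6.6575)² + (−3.3225)² + (+0.7875)² = 239.5882
Variance = 239.5882 / 12 = 19.9657
SE* = √19.9657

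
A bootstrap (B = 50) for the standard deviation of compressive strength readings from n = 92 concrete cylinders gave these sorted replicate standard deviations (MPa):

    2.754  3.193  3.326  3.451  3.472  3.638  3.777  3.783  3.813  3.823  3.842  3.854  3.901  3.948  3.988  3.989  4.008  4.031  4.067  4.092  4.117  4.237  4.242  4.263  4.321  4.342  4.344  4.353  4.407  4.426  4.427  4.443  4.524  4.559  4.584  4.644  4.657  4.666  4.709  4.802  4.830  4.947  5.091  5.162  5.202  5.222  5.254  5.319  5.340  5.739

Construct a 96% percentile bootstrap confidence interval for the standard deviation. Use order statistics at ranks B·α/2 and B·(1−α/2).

α = 0.04; lower rank = 50 × 0.020 = 1; upper rank = 50 × 0.980 = 49.
The 1st smallest replicate is 2.754; the 49th is 5.340.

(2.754, 5.340)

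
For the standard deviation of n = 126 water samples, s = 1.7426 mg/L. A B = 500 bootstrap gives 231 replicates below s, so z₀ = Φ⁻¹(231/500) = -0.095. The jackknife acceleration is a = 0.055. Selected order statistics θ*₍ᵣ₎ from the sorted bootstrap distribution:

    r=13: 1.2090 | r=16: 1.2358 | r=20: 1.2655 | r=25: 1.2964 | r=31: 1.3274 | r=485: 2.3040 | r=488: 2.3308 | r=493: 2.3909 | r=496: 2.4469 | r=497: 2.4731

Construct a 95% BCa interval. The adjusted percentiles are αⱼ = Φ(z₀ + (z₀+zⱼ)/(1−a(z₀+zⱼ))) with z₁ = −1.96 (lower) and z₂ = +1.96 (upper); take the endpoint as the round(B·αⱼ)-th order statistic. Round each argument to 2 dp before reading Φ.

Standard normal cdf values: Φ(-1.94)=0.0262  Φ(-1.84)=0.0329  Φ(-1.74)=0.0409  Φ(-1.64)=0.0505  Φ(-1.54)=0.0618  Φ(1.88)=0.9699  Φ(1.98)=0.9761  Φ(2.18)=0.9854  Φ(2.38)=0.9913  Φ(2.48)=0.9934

(1.2090, 2.3308)

Lower: z₀ + z₁ = -0.095 + (-1.960) = -2.055; 1 − a(z₀+z₁) = 1 − (0.055)(-2.055) = 1.1130; argument = -0.095 + (-2.055)/1.1130 = -1.9413 → -1.94.
α₁ = Φ(-1.94) = 0.0262; rank = round(500 × 0.0262) = 13; θ*₍13₎ = 1.2090.
Upper: z₀ + z₂ = 1.865; 1 − a(z₀+z₂) = 0.8974; argument = 1.9832 → 1.98; α₂ = 0.9761; rank = 488; θ*₍488₎ = 2.3308.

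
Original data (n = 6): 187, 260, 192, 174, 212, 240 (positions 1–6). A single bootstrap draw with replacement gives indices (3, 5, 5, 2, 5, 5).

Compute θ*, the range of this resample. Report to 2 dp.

θ* = 68.00

Resample values: 192, 212, 212, 260, 212, 212.
Range = 260 − 192 = 68.00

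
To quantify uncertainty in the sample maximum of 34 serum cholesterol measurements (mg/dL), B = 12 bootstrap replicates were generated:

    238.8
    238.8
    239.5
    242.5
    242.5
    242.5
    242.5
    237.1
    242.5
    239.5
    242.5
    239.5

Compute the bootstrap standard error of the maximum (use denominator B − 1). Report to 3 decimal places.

SE* = 1.999

Bootstrap SE is the standard deviation of the 12 replicate maximums.
Mean of replicates: (238.8 + 238.8 + 239.5 + 242.5 + 242.5 + 242.5 + 242.5 + 237.1 + 242.5 + 239.5 + 242.5 + 239.5) / 12 = 2888.2000 / 12 = 240.6833
Sum of squared deviations: (−1.8833)² + (−1.8833)² + (−1.1833)² + (+1.8167)² + (+1.8167)² + (+1.8167)² + (+1.8167)² + (−3.5833)² + (+1.8167)² + (−1.1833)² + (+1.8167)² + (−1.1833)² = 43.9367
Variance = 43.9367 / 11 = 3.9942
SE* = √3.9942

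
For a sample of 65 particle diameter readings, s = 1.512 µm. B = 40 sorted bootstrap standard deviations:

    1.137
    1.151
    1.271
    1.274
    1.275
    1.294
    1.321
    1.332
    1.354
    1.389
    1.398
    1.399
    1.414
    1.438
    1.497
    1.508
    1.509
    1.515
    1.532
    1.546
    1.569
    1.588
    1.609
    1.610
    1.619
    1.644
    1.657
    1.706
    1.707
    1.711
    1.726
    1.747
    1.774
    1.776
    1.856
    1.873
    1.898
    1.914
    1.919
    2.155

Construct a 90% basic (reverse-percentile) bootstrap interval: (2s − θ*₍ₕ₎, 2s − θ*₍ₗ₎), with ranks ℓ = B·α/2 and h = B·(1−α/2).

Percentile endpoints at ranks 2 and 38: θ*₍2₎ = 1.151, θ*₍38₎ = 1.914.
Basic interval reflects these around s:
  lower = 2 × 1.512 − 1.914 = 1.110
  upper = 2 × 1.512 − 1.151 = 1.873

(1.110, 1.873)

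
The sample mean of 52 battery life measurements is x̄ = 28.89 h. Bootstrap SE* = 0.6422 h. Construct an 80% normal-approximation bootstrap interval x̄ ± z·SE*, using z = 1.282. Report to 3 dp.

(28.067, 29.713)

Margin = 1.282 × 0.6422 = 0.8233
Interval: 28.89 ± 0.8233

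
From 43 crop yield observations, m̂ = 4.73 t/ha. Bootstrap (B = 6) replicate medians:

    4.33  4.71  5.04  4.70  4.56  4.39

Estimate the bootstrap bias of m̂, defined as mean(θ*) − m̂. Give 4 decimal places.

bias = −0.1083

mean(θ*) = (4.33 + 4.71 + 5.04 + 4.70 + 4.56 + 4.39) / 6 = 4.62167
bias = 4.62167 − 4.73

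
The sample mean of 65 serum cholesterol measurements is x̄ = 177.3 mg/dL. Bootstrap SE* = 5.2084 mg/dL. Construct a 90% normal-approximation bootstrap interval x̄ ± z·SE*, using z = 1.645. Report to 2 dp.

(168.73, 185.87)

Margin = 1.645 × 5.2084 = 8.568
Interval: 177.3 ± 8.568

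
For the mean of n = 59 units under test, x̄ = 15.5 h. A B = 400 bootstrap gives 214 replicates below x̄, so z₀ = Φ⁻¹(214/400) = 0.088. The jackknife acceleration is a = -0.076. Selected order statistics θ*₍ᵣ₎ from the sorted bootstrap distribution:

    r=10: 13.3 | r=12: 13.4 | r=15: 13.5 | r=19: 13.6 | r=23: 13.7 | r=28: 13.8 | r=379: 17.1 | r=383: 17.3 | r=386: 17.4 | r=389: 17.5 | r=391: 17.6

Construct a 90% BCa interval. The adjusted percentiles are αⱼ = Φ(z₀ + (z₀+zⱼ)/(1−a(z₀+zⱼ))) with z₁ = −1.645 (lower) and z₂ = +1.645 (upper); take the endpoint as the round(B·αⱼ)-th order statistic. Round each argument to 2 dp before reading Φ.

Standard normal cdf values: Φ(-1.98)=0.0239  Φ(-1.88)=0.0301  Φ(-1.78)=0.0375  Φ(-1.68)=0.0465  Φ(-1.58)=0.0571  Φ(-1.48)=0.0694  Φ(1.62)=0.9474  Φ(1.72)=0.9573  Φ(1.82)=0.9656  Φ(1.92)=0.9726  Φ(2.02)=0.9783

Lower: z₀ + z₁ = 0.088 + (-1.645) = -1.557; 1 − a(z₀+z₁) = 1 − (-0.076)(-1.557) = 0.8817; argument = 0.088 + (-1.557)/0.8817 = -1.6780 → -1.68.
α₁ = Φ(-1.68) = 0.0465; rank = round(400 × 0.0465) = 19; θ*₍19₎ = 13.6.
Upper: z₀ + z₂ = 1.733; 1 − a(z₀+z₂) = 1.1317; argument = 1.6193 → 1.62; α₂ = 0.9474; rank = 379; θ*₍379₎ = 17.1.

(13.6, 17.1)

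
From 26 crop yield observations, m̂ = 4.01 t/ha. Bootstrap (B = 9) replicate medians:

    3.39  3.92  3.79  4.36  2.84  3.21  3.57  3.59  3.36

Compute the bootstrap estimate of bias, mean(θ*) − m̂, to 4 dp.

bias = −0.4511

mean(θ*) = (3.39 + 3.92 + 3.79 + 4.36 + 2.84 + 3.21 + 3.57 + 3.59 + 3.36) / 9 = 3.55889
bias = 3.55889 − 4.01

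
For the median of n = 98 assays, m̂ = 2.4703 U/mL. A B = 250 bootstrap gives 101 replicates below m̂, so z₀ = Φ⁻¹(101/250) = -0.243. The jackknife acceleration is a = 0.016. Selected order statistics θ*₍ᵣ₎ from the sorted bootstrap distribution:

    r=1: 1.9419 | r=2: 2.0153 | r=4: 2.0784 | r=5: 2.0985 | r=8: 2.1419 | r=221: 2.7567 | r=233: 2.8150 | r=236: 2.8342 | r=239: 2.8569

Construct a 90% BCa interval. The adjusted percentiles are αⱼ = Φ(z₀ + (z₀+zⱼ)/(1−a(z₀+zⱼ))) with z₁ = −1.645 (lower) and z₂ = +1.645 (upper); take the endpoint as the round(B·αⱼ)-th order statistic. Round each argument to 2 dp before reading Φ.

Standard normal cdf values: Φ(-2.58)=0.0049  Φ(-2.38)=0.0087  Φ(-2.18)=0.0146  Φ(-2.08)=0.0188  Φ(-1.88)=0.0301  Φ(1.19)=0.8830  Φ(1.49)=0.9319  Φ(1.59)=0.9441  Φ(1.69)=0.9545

Lower: z₀ + z₁ = -0.243 + (-1.645) = -1.888; 1 − a(z₀+z₁) = 1 − (0.016)(-1.888) = 1.0302; argument = -0.243 + (-1.888)/1.0302 = -2.0756 → -2.08.
α₁ = Φ(-2.08) = 0.0188; rank = round(250 × 0.0188) = 5; θ*₍5₎ = 2.0985.
Upper: z₀ + z₂ = 1.402; 1 − a(z₀+z₂) = 0.9776; argument = 1.1912 → 1.19; α₂ = 0.8830; rank = 221; θ*₍221₎ = 2.7567.

(2.0985, 2.7567)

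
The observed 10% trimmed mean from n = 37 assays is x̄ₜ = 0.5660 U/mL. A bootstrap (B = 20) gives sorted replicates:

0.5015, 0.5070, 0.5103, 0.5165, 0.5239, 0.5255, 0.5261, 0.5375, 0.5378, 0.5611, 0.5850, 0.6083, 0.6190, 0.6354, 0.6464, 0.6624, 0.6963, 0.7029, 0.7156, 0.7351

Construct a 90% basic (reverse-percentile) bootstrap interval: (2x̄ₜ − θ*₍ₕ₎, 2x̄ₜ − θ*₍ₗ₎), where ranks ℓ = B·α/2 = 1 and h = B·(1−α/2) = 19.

Percentile endpoints at ranks 1 and 19: θ*₍1₎ = 0.5015, θ*₍19₎ = 0.7156.
Basic interval reflects these around x̄ₜ:
  lower = 2 × 0.5660 − 0.7156 = 0.4164
  upper = 2 × 0.5660 − 0.5015 = 0.6305

(0.4164, 0.6305)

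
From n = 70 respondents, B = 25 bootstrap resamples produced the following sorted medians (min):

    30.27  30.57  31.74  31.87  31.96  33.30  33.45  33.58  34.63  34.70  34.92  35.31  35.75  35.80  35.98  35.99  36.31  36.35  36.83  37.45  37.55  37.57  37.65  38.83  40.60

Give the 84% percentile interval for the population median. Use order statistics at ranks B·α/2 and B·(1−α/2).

(30.57, 37.65)

α = 0.16; lower rank = 25 × 0.080 = 2; upper rank = 25 × 0.920 = 23.
The 2nd smallest replicate is 30.57; the 23rd is 37.65.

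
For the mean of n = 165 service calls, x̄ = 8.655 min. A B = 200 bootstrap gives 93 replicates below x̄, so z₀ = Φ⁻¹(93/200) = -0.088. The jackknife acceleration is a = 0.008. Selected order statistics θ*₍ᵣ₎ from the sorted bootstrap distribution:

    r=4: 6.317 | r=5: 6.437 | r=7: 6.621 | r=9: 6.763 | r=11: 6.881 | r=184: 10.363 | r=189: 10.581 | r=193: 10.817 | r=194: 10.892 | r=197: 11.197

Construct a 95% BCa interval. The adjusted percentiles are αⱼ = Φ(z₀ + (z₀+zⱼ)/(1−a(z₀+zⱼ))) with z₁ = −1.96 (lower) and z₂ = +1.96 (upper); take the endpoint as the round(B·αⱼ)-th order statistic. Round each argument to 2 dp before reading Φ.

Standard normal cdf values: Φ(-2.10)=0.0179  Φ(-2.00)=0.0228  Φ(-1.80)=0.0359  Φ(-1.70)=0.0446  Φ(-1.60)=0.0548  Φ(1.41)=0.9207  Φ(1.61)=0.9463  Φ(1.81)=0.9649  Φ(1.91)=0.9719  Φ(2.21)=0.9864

Lower: z₀ + z₁ = -0.088 + (-1.960) = -2.048; 1 − a(z₀+z₁) = 1 − (0.008)(-2.048) = 1.0164; argument = -0.088 + (-2.048)/1.0164 = -2.1030 → -2.10.
α₁ = Φ(-2.10) = 0.0179; rank = round(200 × 0.0179) = 4; θ*₍4₎ = 6.317.
Upper: z₀ + z₂ = 1.872; 1 − a(z₀+z₂) = 0.9850; argument = 1.8125 → 1.81; α₂ = 0.9649; rank = 193; θ*₍193₎ = 10.817.

(6.317, 10.817)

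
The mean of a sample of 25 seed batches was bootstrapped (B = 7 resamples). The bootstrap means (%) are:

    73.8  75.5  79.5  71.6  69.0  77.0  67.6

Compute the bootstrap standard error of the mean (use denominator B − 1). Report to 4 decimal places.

Bootstrap SE is the standard deviation of the 7 replicate means.
Mean of replicates: (73.8 + 75.5 + 79.5 + 71.6 + 69.0 + 77.0 + 67.6) / 7 = 514.00000 / 7 = 73.42857
Sum of squared deviations: (+0.37143)² + (+2.07143)² + (+6.07143)² + (−1.82857)² + (−4.42857)² + (+3.57143)² + (−5.82857)² = 110.97429
Variance = 110.97429 / 6 = 18.49571
SE* = √18.49571

SE* = 4.3007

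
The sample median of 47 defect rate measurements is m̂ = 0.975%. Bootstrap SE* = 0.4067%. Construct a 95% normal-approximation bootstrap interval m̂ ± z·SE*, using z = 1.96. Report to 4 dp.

Margin = 1.96 × 0.4067 = 0.79713
Interval: 0.975 ± 0.79713

(0.1779, 1.7721)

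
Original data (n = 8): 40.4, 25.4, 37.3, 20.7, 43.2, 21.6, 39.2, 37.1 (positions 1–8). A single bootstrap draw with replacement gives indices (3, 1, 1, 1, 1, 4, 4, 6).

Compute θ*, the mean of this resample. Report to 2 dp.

θ* = 32.74

Resample values: 37.3, 40.4, 40.4, 40.4, 40.4, 20.7, 20.7, 21.6.
Mean = (37.3 + 40.4 + 40.4 + 40.4 + 40.4 + 20.7 + 20.7 + 21.6) / 8 = 261.90 / 8 = 32.74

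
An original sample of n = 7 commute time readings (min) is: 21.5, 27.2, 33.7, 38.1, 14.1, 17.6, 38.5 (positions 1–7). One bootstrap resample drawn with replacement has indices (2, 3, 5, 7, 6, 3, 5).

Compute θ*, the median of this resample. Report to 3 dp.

Resample values: 27.2, 33.7, 14.1, 38.5, 17.6, 33.7, 14.1.
Sorted: 14.1, 14.1, 17.6, 27.2, 33.7, 33.7, 38.5
Median = middle value = 27.200

θ* = 27.200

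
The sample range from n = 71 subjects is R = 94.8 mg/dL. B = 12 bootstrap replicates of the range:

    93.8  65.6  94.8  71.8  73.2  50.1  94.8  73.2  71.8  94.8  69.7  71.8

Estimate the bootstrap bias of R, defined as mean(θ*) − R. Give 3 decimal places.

bias = −17.683

mean(θ*) = (93.8 + 65.6 + 94.8 + 71.8 + 73.2 + 50.1 + 94.8 + 73.2 + 71.8 + 94.8 + 69.7 + 71.8) / 12 = 77.1167
bias = 77.1167 − 94.8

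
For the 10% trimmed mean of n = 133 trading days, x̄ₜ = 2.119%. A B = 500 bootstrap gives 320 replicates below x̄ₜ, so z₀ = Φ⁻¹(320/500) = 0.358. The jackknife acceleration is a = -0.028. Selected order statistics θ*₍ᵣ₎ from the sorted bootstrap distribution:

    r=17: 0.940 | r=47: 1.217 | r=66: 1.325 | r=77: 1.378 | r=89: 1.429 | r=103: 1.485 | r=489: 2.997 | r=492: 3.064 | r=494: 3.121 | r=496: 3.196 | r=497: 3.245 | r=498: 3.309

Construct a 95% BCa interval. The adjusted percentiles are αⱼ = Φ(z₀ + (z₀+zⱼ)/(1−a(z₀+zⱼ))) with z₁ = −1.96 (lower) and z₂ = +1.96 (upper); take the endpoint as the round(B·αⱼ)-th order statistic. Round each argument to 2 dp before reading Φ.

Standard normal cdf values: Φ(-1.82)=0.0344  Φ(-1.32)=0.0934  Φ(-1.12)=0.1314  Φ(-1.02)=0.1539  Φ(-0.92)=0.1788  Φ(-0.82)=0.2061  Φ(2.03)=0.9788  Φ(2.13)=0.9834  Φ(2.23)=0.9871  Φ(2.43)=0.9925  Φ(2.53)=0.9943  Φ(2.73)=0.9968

(1.217, 3.245)

Lower: z₀ + z₁ = 0.358 + (-1.960) = -1.602; 1 − a(z₀+z₁) = 1 − (-0.028)(-1.602) = 0.9551; argument = 0.358 + (-1.602)/0.9551 = -1.3192 → -1.32.
α₁ = Φ(-1.32) = 0.0934; rank = round(500 × 0.0934) = 47; θ*₍47₎ = 1.217.
Upper: z₀ + z₂ = 2.318; 1 − a(z₀+z₂) = 1.0649; argument = 2.5347 → 2.53; α₂ = 0.9943; rank = 497; θ*₍497₎ = 3.245.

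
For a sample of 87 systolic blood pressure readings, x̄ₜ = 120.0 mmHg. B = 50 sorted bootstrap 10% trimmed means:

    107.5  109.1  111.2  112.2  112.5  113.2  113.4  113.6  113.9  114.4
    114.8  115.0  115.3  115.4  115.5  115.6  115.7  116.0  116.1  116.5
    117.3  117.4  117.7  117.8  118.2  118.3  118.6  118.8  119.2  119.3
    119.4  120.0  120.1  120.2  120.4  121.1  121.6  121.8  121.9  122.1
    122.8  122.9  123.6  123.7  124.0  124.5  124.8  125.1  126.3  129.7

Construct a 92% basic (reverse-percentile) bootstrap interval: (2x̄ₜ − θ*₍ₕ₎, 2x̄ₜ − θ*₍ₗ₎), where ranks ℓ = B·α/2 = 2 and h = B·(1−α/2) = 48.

Percentile endpoints at ranks 2 and 48: θ*₍2₎ = 109.1, θ*₍48₎ = 125.1.
Basic interval reflects these around x̄ₜ:
  lower = 2 × 120.0 − 125.1 = 114.9
  upper = 2 × 120.0 − 109.1 = 130.9

(114.9, 130.9)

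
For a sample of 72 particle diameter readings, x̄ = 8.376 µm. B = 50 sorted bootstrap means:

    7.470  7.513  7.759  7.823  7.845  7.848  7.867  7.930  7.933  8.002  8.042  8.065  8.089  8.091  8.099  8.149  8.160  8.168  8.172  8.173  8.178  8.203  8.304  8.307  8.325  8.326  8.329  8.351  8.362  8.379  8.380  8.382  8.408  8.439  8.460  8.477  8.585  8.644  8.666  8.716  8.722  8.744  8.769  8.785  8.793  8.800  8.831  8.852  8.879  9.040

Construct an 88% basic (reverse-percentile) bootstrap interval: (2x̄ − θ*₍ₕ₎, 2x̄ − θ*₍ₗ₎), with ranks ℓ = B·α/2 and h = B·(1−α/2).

Percentile endpoints at ranks 3 and 47: θ*₍3₎ = 7.759, θ*₍47₎ = 8.831.
Basic interval reflects these around x̄:
  lower = 2 × 8.376 − 8.831 = 7.921
  upper = 2 × 8.376 − 7.759 = 8.993

(7.921, 8.993)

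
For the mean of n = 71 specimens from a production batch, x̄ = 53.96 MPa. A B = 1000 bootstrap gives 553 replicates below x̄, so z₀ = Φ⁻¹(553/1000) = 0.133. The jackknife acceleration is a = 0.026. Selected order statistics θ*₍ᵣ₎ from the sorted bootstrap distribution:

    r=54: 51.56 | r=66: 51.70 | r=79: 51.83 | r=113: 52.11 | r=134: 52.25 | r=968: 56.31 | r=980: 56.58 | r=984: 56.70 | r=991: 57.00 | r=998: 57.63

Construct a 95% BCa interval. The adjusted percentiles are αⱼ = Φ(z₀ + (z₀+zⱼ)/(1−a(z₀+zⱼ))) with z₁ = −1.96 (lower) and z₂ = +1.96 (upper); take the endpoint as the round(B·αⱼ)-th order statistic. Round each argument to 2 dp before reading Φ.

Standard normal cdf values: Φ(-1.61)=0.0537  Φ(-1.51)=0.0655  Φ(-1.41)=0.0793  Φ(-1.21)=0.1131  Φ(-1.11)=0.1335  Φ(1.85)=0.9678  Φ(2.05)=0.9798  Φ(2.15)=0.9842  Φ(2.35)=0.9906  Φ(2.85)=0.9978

Lower: z₀ + z₁ = 0.133 + (-1.960) = -1.827; 1 − a(z₀+z₁) = 1 − (0.026)(-1.827) = 1.0475; argument = 0.133 + (-1.827)/1.0475 = -1.6111 → -1.61.
α₁ = Φ(-1.61) = 0.0537; rank = round(1000 × 0.0537) = 54; θ*₍54₎ = 51.56.
Upper: z₀ + z₂ = 2.093; 1 − a(z₀+z₂) = 0.9456; argument = 2.3465 → 2.35; α₂ = 0.9906; rank = 991; θ*₍991₎ = 57.00.

(51.56, 57.00)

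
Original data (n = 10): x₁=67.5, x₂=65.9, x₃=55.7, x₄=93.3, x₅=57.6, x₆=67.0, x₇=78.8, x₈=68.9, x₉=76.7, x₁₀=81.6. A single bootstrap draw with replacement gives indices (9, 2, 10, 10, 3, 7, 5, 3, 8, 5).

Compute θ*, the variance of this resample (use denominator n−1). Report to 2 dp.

θ* = 120.71

Resample values: 76.7, 65.9, 81.6, 81.6, 55.7, 78.8, 57.6, 55.7, 68.9, 57.6.
Mean = 68.0100; sum of squared deviations = 1086.3690
s² = 1086.3690 / 9 = 120.7077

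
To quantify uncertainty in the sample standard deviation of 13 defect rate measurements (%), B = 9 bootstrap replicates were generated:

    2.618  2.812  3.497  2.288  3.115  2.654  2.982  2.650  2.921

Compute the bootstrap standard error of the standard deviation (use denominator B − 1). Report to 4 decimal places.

Bootstrap SE is the standard deviation of the 9 replicate standard deviations.
Mean of replicates: (2.618 + 2.812 + 3.497 + 2.288 + 3.115 + 2.654 + 2.982 + 2.650 + 2.921) / 9 = 25.53700 / 9 = 2.83744
Sum of squared deviations: (−0.21944)² + (−0.02544)² + (+0.65956)² + (−0.54944)² + (+0.27756)² + (−0.18344)² + (+0.14456)² + (−0.18744)² + (+0.08356)² = 0.95941
Variance = 0.95941 / 8 = 0.11993
SE* = √0.11993

SE* = 0.3463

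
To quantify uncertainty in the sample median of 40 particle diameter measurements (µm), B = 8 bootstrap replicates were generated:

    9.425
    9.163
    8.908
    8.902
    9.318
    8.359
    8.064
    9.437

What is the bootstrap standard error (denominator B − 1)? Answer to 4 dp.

SE* = 0.5045

Bootstrap SE is the standard deviation of the 8 replicate medians.
Mean of replicates: (9.425 + 9.163 + 8.908 + 8.902 + 9.318 + 8.359 + 8.064 + 9.437) / 8 = 71.57600 / 8 = 8.94700
Sum of squared deviations: (+0.47800)² + (+0.21600)² + (−0.03900)² + (−0.04500)² + (+0.37100)² + (−0.58800)² + (−0.88300)² + (+0.49000)² = 1.78186
Variance = 1.78186 / 7 = 0.25455
SE* = √0.25455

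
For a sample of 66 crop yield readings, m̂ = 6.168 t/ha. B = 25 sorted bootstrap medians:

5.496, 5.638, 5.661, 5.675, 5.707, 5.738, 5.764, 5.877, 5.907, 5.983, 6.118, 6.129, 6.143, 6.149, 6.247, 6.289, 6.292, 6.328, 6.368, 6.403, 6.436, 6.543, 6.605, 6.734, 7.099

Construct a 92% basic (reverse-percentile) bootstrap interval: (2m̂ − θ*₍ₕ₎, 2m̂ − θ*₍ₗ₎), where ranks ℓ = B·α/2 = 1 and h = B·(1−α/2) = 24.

Percentile endpoints at ranks 1 and 24: θ*₍1₎ = 5.496, θ*₍24₎ = 6.734.
Basic interval reflects these around m̂:
  lower = 2 × 6.168 − 6.734 = 5.602
  upper = 2 × 6.168 − 5.496 = 6.840

(5.602, 6.840)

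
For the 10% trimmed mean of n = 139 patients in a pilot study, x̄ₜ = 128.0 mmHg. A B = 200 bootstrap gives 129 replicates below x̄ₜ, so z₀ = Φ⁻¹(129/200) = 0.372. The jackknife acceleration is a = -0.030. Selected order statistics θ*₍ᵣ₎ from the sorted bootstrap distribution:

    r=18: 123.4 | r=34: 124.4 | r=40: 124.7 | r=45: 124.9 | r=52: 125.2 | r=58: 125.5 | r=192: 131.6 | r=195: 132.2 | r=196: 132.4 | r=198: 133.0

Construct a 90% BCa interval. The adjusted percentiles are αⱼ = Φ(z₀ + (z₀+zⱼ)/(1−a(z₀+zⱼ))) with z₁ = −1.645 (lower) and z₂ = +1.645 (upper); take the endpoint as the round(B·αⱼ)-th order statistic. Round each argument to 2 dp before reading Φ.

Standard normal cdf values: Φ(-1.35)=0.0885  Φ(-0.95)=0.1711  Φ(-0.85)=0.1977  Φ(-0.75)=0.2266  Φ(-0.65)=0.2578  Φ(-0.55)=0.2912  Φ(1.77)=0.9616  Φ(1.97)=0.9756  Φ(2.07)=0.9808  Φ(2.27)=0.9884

(124.4, 133.0)

Lower: z₀ + z₁ = 0.372 + (-1.645) = -1.273; 1 − a(z₀+z₁) = 1 − (-0.030)(-1.273) = 0.9618; argument = 0.372 + (-1.273)/0.9618 = -0.9515 → -0.95.
α₁ = Φ(-0.95) = 0.1711; rank = round(200 × 0.1711) = 34; θ*₍34₎ = 124.4.
Upper: z₀ + z₂ = 2.017; 1 − a(z₀+z₂) = 1.0605; argument = 2.2739 → 2.27; α₂ = 0.9884; rank = 198; θ*₍198₎ = 133.0.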